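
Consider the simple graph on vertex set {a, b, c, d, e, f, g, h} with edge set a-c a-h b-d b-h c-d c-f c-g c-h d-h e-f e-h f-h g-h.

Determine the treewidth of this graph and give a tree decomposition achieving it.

Treewidth 2.
Bags: B1 = {c, g, h}  B2 = {c, d, h}  B3 = {a, c, h}  B4 = {b, d, h}  B5 = {c, f, h}  B6 = {e, f, h}
Tree: B1–B2, B1–B3, B2–B4, B2–B5, B5–B6

Each bag holds 3 vertices, so the decomposition has width 2, which upper-bounds the treewidth. Conversely, {e, f, h} is a clique of size 3, and the vertices of any clique must share a bag in every tree decomposition; so some bag has ≥ 3 vertices and tw(G) ≥ 2. The upper and lower bounds meet at 2, so that is the treewidth.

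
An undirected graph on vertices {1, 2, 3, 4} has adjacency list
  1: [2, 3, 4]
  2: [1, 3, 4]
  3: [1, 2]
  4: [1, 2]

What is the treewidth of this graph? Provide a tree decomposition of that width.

Every bag has size at most 3, so the width is 3 − 1 = 2 and tw(G) ≤ 2. Conversely, {1, 2, 3} is a clique of size 3, and the vertices of any clique must share a bag in every tree decomposition; so some bag has ≥ 3 vertices and tw(G) ≥ 2. Therefore the treewidth is 2.

Treewidth 2.
One such decomposition:
Bags: B1 = {1, 2, 3}  B2 = {1, 2, 4}
Tree: B1–B2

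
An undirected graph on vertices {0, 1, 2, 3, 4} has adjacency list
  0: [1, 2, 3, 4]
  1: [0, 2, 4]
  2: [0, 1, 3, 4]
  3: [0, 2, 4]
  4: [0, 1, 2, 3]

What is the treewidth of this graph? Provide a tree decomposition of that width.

Treewidth 3.
One such decomposition:
Bags: B1 = {0, 2, 3, 4}  B2 = {0, 1, 2, 4}
Tree: B1–B2

Each bag holds 4 vertices, so the decomposition has width 3, which upper-bounds the treewidth. Conversely, {0, 1, 2, 4} is a clique of size 4, and the vertices of any clique must share a bag in every tree decomposition; so some bag has ≥ 4 vertices and tw(G) ≥ 3. Hence tw(G) = 3 exactly.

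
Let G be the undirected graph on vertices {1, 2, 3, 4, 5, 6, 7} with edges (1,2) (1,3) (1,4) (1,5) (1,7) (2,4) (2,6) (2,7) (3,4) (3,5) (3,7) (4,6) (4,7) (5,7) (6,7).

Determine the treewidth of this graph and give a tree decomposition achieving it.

Treewidth 3.
One such decomposition:
Bags: B1 = {1, 2, 4, 7}  B2 = {1, 3, 4, 7}  B3 = {2, 4, 6, 7}  B4 = {1, 3, 5, 7}
Tree: B1–B2, B1–B3, B2–B4

Each bag holds 4 vertices, so the decomposition has width 3, which upper-bounds the treewidth. Conversely, {1, 2, 4, 7} is a clique of size 4, and the vertices of any clique must share a bag in every tree decomposition; so some bag has ≥ 4 vertices and tw(G) ≥ 3. Therefore the treewidth is 3.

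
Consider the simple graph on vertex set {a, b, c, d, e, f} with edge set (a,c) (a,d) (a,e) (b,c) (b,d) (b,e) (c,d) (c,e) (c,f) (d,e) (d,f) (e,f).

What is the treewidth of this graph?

3

A width-3 tree decomposition is:
Bags: B1 = {a, c, d, e}  B2 = {b, c, d, e}  B3 = {c, d, e, f}
Tree: B1–B2, B2–B3
The largest bag has 4 vertices, giving width 3; this decomposition certifies tw(G) ≤ 3. Conversely, {a, c, d, e} is a clique of size 4, and the vertices of any clique must share a bag in every tree decomposition; so some bag has ≥ 4 vertices and tw(G) ≥ 3. Combining the bounds, tw(G) = 3.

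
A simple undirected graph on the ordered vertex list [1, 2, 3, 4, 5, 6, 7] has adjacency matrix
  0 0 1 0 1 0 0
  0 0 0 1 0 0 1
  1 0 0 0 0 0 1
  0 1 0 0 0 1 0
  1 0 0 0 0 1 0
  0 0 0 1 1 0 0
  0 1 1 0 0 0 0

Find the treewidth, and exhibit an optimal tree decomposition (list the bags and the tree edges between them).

The largest bag has 3 vertices, giving width 2; this decomposition certifies tw(G) ≤ 2. The edges 5–1–3–7–2–4–6–5 form a cycle, so G is not a tree and its treewidth is at least 2. The upper and lower bounds meet at 2, so that is the treewidth.

Treewidth 2.
One optimal decomposition is:
Bags: B1 = {1, 3, 5}  B2 = {3, 5, 7}  B3 = {2, 5, 7}  B4 = {2, 4, 5}  B5 = {4, 5, 6}
Tree: B1–B2, B2–B3, B3–B4, B4–B5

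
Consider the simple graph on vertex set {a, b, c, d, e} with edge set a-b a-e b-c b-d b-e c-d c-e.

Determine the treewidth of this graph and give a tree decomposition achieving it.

Every bag has size at most 3, so the width is 3 − 1 = 2 and tw(G) ≤ 2. On the other hand G contains the 3-clique {b, c, d}. A clique must lie in a single bag of any decomposition, so no decomposition can have width below 2. Hence tw(G) = 2 exactly.

Treewidth 2.
Bags: B1 = {b, c, d}  B2 = {b, c, e}  B3 = {a, b, e}
Tree: B1–B2, B2–B3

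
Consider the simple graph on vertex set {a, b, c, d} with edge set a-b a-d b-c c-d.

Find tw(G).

A width-2 tree decomposition is:
Bags: B1 = {a, c, d}  B2 = {a, b, c}
Tree: B1–B2
The largest bag has 3 vertices, giving width 2; this decomposition certifies tw(G) ≤ 2. Since a–d–c–b–a is a cycle in G, G is not acyclic. Forests are exactly the graphs of treewidth ≤ 1, so tw(G) ≥ 2. The upper and lower bounds meet at 2, so that is the treewidth.

2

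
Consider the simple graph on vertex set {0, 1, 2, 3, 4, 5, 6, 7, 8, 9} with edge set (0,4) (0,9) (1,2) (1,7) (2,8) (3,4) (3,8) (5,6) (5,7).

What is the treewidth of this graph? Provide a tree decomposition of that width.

Treewidth 1.
One such decomposition:
Bags: B1 = {5, 6}  B2 = {5, 7}  B3 = {1, 7}  B4 = {1, 2}  B5 = {2, 8}  B6 = {3, 8}  B7 = {3, 4}  B8 = {0, 4}  B9 = {0, 9}
Tree: B1–B2, B2–B3, B3–B4, B4–B5, B5–B6, B6–B7, B7–B8, B8–B9

The largest bag has 2 vertices, giving width 1; this decomposition certifies tw(G) ≤ 1. Any graph with an edge has treewidth ≥ 1, and G has the edge 6–5. Hence tw(G) = 1 exactly.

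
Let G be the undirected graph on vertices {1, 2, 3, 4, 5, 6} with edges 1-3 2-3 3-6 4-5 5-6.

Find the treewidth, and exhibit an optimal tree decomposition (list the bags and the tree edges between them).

Each bag holds 2 vertices, so the decomposition has width 1, which upper-bounds the treewidth. Since G has at least one edge (e.g. 3–6), it is not an edgeless graph, so tw(G) ≥ 1. Therefore the treewidth is 1.

Treewidth 1.
Bags: B1 = {3, 6}  B2 = {1, 3}  B3 = {5, 6}  B4 = {2, 3}  B5 = {4, 5}
Tree: B1–B2, B1–B3, B2–B4, B3–B5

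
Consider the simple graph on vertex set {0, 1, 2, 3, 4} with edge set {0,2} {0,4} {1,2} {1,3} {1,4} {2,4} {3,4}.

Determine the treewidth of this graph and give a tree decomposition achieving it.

Treewidth 2.
One such decomposition:
Bags: B1 = {1, 2, 4}  B2 = {0, 2, 4}  B3 = {1, 3, 4}
Tree: B1–B2, B1–B3

The largest bag has 3 vertices, giving width 2; this decomposition certifies tw(G) ≤ 2. Conversely, {0, 2, 4} is a clique of size 3, and the vertices of any clique must share a bag in every tree decomposition; so some bag has ≥ 3 vertices and tw(G) ≥ 2. Therefore the treewidth is 2.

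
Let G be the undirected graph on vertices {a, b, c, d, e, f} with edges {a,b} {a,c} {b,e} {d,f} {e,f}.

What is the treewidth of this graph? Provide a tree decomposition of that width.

Treewidth 1.
One optimal decomposition is:
Bags: B1 = {d, f}  B2 = {e, f}  B3 = {b, e}  B4 = {a, b}  B5 = {a, c}
Tree: B1–B2, B2–B3, B3–B4, B4–B5

Every bag has size at most 2, so the width is 2 − 1 = 1 and tw(G) ≤ 1. Since G has at least one edge (e.g. d–f), it is not an edgeless graph, so tw(G) ≥ 1. Therefore the treewidth is 1.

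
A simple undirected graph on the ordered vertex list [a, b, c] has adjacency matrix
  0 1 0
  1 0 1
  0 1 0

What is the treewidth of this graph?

A width-1 tree decomposition is:
Bags: B1 = {a, b}  B2 = {b, c}
Tree: B1–B2
Every bag has size at most 2, so the width is 2 − 1 = 1 and tw(G) ≤ 1. Since G has at least one edge (e.g. b–a), it is not an edgeless graph, so tw(G) ≥ 1. Hence tw(G) = 1 exactly.

1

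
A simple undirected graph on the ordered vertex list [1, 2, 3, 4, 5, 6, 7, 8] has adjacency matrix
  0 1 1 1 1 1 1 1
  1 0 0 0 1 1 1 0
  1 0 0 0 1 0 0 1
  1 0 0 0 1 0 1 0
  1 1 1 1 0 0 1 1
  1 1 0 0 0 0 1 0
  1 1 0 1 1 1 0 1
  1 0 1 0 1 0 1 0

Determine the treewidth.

A width-3 tree decomposition is:
Bags: B1 = {1, 2, 5, 7}  B2 = {1, 4, 5, 7}  B3 = {1, 5, 7, 8}  B4 = {1, 3, 5, 8}  B5 = {1, 2, 6, 7}
Tree: B1–B2, B1–B3, B3–B4, B1–B5
Each bag holds 4 vertices, so the decomposition has width 3, which upper-bounds the treewidth. On the other hand G contains the 4-clique {1, 3, 5, 8}. A clique must lie in a single bag of any decomposition, so no decomposition can have width below 3. Hence tw(G) = 3 exactly.

3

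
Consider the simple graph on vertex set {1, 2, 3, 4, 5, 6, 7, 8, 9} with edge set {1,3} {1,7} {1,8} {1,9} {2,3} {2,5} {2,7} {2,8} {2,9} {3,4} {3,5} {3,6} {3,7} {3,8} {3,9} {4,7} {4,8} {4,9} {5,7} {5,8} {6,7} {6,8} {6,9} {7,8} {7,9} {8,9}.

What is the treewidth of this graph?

A width-4 tree decomposition is:
Bags: B1 = {3, 6, 7, 8, 9}  B2 = {2, 3, 7, 8, 9}  B3 = {1, 3, 7, 8, 9}  B4 = {3, 4, 7, 8, 9}  B5 = {2, 3, 5, 7, 8}
Tree: B1–B2, B1–B3, B2–B4, B2–B5
Each bag holds 5 vertices, so the decomposition has width 4, which upper-bounds the treewidth. On the other hand G contains the 5-clique {1, 3, 7, 8, 9}. A clique must lie in a single bag of any decomposition, so no decomposition can have width below 4. Hence tw(G) = 4 exactly.

4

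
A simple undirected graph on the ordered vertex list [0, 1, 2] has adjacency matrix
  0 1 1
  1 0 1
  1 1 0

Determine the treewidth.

A width-2 tree decomposition is:
Bags: B1 = {0, 1, 2}
Tree: (single bag)
A single bag containing all 3 vertices is trivially a valid decomposition of width 2. On the other hand G contains the 3-clique {0, 1, 2}. A clique must lie in a single bag of any decomposition, so no decomposition can have width below 2. Hence tw(G) = 2 exactly.

2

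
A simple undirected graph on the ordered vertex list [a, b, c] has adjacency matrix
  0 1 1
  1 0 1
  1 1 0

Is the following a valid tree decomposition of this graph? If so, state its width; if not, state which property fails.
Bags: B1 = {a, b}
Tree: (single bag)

A tree decomposition must satisfy three properties: every vertex lies in some bag; for every edge, both endpoints lie together in some bag; and for every vertex, the bags containing it form a connected subtree. Here vertex c appears in no bag, so the decomposition is invalid.

No — vertex c appears in no bag.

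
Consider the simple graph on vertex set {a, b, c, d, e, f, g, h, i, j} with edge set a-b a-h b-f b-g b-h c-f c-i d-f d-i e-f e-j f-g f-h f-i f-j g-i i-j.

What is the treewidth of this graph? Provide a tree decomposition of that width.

Each bag holds 3 vertices, so the decomposition has width 2, which upper-bounds the treewidth. For the lower bound, the 3 vertices {a, b, h} are pairwise adjacent, and any tree decomposition puts a clique entirely inside one bag — forcing width ≥ 2. Combining the bounds, tw(G) = 2.

Treewidth 2.
Bags: B1 = {f, i, j}  B2 = {f, g, i}  B3 = {e, f, j}  B4 = {b, f, g}  B5 = {c, f, i}  B6 = {d, f, i}  B7 = {b, f, h}  B8 = {a, b, h}
Tree: B1–B2, B1–B3, B2–B4, B1–B5, B1–B6, B4–B7, B7–B8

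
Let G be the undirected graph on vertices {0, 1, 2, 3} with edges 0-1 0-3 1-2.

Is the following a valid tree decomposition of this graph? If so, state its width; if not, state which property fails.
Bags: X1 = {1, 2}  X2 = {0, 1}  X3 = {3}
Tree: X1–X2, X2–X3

A tree decomposition must satisfy three properties: every vertex lies in some bag; for every edge, both endpoints lie together in some bag; and for every vertex, the bags containing it form a connected subtree. Here edge (0,3) lies in no bag, so the decomposition is invalid.

No — edge (0,3) lies in no bag.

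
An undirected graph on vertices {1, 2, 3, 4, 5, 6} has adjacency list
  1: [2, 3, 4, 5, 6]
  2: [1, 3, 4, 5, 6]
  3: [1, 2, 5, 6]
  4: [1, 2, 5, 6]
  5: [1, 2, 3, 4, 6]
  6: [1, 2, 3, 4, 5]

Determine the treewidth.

A width-4 tree decomposition is:
Bags: B1 = {1, 2, 4, 5, 6}  B2 = {1, 2, 3, 5, 6}
Tree: B1–B2
Each bag holds 5 vertices, so the decomposition has width 4, which upper-bounds the treewidth. On the other hand G contains the 5-clique {1, 2, 3, 5, 6}. A clique must lie in a single bag of any decomposition, so no decomposition can have width below 4. Therefore the treewidth is 4.

4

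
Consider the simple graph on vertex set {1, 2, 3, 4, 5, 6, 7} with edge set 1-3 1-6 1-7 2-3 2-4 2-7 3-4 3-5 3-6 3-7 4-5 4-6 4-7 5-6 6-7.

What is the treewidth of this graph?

A width-3 tree decomposition is:
Bags: B1 = {3, 4, 6, 7}  B2 = {2, 3, 4, 7}  B3 = {3, 4, 5, 6}  B4 = {1, 3, 6, 7}
Tree: B1–B2, B1–B3, B1–B4
Every bag has size at most 4, so the width is 4 − 1 = 3 and tw(G) ≤ 3. Conversely, {1, 3, 6, 7} is a clique of size 4, and the vertices of any clique must share a bag in every tree decomposition; so some bag has ≥ 4 vertices and tw(G) ≥ 3. Hence tw(G) = 3 exactly.

3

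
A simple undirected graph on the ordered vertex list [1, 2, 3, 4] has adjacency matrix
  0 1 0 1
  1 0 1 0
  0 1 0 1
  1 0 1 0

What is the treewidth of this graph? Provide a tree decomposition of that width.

Treewidth 2.
One optimal decomposition is:
Bags: B1 = {1, 2, 4}  B2 = {2, 3, 4}
Tree: B1–B2

The largest bag has 3 vertices, giving width 2; this decomposition certifies tw(G) ≤ 2. For the lower bound, G contains the cycle 4–1–2–3–4, so G is not a forest; only forests have treewidth ≤ 1, hence tw(G) ≥ 2. Hence tw(G) = 2 exactly.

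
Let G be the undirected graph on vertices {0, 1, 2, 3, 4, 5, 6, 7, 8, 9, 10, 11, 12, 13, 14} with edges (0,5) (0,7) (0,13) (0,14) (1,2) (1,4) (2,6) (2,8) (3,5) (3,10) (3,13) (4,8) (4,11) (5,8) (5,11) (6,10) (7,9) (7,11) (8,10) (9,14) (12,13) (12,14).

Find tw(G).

A width-3 tree decomposition is:
Bags: B1 = {1, 2, 6, 10}  B2 = {1, 2, 8, 10}  B3 = {1, 4, 8, 10}  B4 = {3, 4, 8, 10}  B5 = {3, 4, 5, 8}  B6 = {3, 4, 5, 11}  B7 = {3, 5, 11, 13}  B8 = {0, 5, 11, 13}  B9 = {0, 7, 11, 13}  B10 = {0, 7, 12, 13}  B11 = {0, 7, 12, 14}  B12 = {7, 9, 12, 14}
Tree: B1–B2, B2–B3, B3–B4, B4–B5, B5–B6, B6–B7, B7–B8, B8–B9, B9–B10, B10–B11, B11–B12
The largest bag has 4 vertices, giving width 3; this decomposition certifies tw(G) ≤ 3. For the lower bound: the 4 vertex sets {1,2,6}, {10}, {8}, {3,4,5,11} are disjoint, each induces a connected subgraph, and every pair is joined by at least one edge of G. Contracting each set to a single vertex therefore yields K_{4} as a minor, and since treewidth is minor-monotone, tw(G) ≥ tw(K_{4}) = 3. Therefore the treewidth is 3.

3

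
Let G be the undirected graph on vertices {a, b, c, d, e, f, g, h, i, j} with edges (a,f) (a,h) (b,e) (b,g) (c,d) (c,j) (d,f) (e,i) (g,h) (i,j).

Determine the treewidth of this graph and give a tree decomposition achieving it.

Treewidth 2.
Bags: B1 = {a, f, h}  B2 = {d, f, h}  B3 = {c, d, h}  B4 = {c, h, j}  B5 = {h, i, j}  B6 = {e, h, i}  B7 = {b, e, h}  B8 = {b, g, h}
Tree: B1–B2, B2–B3, B3–B4, B4–B5, B5–B6, B6–B7, B7–B8

Each bag holds 3 vertices, so the decomposition has width 2, which upper-bounds the treewidth. For the lower bound, G contains the cycle h–a–f–d–c–j–i–e–b–g–h, so G is not a forest; only forests have treewidth ≤ 1, hence tw(G) ≥ 2. The upper and lower bounds meet at 2, so that is the treewidth.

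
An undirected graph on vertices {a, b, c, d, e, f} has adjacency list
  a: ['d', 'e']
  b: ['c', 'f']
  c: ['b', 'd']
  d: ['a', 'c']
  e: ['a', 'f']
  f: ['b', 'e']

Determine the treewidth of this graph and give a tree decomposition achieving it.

Each bag holds 3 vertices, so the decomposition has width 2, which upper-bounds the treewidth. The edges e–a–d–c–b–f–e form a cycle, so G is not a tree and its treewidth is at least 2. Combining the bounds, tw(G) = 2.

Treewidth 2.
Bags: B1 = {a, d, e}  B2 = {c, d, e}  B3 = {b, c, e}  B4 = {b, e, f}
Tree: B1–B2, B2–B3, B3–B4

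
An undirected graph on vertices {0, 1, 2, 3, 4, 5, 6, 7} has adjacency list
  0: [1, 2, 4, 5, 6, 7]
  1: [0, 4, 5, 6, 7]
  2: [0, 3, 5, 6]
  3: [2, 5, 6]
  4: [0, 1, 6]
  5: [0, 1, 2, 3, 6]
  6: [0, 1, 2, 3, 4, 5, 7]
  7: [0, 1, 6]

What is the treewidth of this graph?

3

A width-3 tree decomposition is:
Bags: B1 = {0, 1, 4, 6}  B2 = {0, 1, 5, 6}  B3 = {0, 2, 5, 6}  B4 = {0, 1, 6, 7}  B5 = {2, 3, 5, 6}
Tree: B1–B2, B2–B3, B1–B4, B3–B5
The largest bag has 4 vertices, giving width 3; this decomposition certifies tw(G) ≤ 3. Conversely, {0, 1, 4, 6} is a clique of size 4, and the vertices of any clique must share a bag in every tree decomposition; so some bag has ≥ 4 vertices and tw(G) ≥ 3. The upper and lower bounds meet at 3, so that is the treewidth.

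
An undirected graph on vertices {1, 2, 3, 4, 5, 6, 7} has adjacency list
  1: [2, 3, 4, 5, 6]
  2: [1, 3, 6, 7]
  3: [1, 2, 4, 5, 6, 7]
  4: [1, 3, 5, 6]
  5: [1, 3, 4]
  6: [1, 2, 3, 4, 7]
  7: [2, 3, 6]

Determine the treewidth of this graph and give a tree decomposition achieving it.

Treewidth 3.
One such decomposition:
Bags: B1 = {1, 2, 3, 6}  B2 = {1, 3, 4, 6}  B3 = {1, 3, 4, 5}  B4 = {2, 3, 6, 7}
Tree: B1–B2, B2–B3, B1–B4

Every bag has size at most 4, so the width is 4 − 1 = 3 and tw(G) ≤ 3. For the lower bound, the 4 vertices {1, 2, 3, 6} are pairwise adjacent, and any tree decomposition puts a clique entirely inside one bag — forcing width ≥ 3. Hence tw(G) = 3 exactly.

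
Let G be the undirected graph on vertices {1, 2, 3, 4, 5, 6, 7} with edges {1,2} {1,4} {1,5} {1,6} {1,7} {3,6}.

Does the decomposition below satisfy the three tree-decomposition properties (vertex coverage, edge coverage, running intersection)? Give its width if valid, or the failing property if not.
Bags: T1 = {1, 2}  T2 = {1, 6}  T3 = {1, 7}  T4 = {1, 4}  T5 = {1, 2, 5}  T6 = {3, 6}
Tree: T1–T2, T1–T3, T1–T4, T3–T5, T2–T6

A tree decomposition must satisfy three properties: every vertex lies in some bag; for every edge, both endpoints lie together in some bag; and for every vertex, the bags containing it form a connected subtree. Here bags containing vertex 2 are not connected in the tree, so the decomposition is invalid.

No — bags containing vertex 2 are not connected in the tree.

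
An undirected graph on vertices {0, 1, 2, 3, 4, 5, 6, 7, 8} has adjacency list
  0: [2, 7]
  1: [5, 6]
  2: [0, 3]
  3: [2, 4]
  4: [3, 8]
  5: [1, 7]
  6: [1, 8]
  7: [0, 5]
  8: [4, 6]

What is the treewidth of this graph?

A width-2 tree decomposition is:
Bags: B1 = {2, 3, 4}  B2 = {0, 2, 4}  B3 = {0, 4, 7}  B4 = {4, 5, 7}  B5 = {1, 4, 5}  B6 = {1, 4, 6}  B7 = {4, 6, 8}
Tree: B1–B2, B2–B3, B3–B4, B4–B5, B5–B6, B6–B7
Every bag has size at most 3, so the width is 3 − 1 = 2 and tw(G) ≤ 2. Since 4–3–2–0–7–5–1–6–8–4 is a cycle in G, G is not acyclic. Forests are exactly the graphs of treewidth ≤ 1, so tw(G) ≥ 2. Therefore the treewidth is 2.

2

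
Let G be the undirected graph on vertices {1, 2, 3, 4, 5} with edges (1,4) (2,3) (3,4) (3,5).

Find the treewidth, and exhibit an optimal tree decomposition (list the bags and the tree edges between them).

Each bag holds 2 vertices, so the decomposition has width 1, which upper-bounds the treewidth. Since G has at least one edge (e.g. 5–3), it is not an edgeless graph, so tw(G) ≥ 1. Combining the bounds, tw(G) = 1.

Treewidth 1.
Bags: B1 = {3, 5}  B2 = {3, 4}  B3 = {1, 4}  B4 = {2, 3}
Tree: B1–B2, B2–B3, B2–B4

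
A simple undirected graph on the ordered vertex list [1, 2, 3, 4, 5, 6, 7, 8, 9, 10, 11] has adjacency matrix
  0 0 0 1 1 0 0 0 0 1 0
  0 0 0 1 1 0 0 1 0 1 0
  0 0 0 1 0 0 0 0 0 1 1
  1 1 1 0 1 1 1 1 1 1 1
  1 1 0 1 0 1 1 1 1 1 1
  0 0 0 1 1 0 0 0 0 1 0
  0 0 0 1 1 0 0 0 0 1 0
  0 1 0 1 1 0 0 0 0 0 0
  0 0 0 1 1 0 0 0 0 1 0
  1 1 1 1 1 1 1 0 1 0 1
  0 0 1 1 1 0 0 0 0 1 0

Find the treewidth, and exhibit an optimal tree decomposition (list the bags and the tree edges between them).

Treewidth 3.
One such decomposition:
Bags: B1 = {4, 5, 6, 10}  B2 = {2, 4, 5, 10}  B3 = {4, 5, 10, 11}  B4 = {3, 4, 10, 11}  B5 = {4, 5, 7, 10}  B6 = {1, 4, 5, 10}  B7 = {4, 5, 9, 10}  B8 = {2, 4, 5, 8}
Tree: B1–B2, B2–B3, B3–B4, B2–B5, B5–B6, B3–B7, B2–B8

Each bag holds 4 vertices, so the decomposition has width 3, which upper-bounds the treewidth. Conversely, {3, 4, 10, 11} is a clique of size 4, and the vertices of any clique must share a bag in every tree decomposition; so some bag has ≥ 4 vertices and tw(G) ≥ 3. Combining the bounds, tw(G) = 3.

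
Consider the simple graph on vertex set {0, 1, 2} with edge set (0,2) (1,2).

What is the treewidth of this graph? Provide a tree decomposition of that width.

Treewidth 1.
One such decomposition:
Bags: B1 = {1, 2}  B2 = {0, 2}
Tree: B1–B2

Each bag holds 2 vertices, so the decomposition has width 1, which upper-bounds the treewidth. Since G has at least one edge (e.g. 2–1), it is not an edgeless graph, so tw(G) ≥ 1. Combining the bounds, tw(G) = 1.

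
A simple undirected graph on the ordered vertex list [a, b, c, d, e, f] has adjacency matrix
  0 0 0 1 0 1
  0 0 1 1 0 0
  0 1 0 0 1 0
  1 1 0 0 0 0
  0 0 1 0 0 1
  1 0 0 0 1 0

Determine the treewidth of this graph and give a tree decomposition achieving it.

Treewidth 2.
Bags: B1 = {b, c, d}  B2 = {c, d, e}  B3 = {d, e, f}  B4 = {a, d, f}
Tree: B1–B2, B2–B3, B3–B4

The largest bag has 3 vertices, giving width 2; this decomposition certifies tw(G) ≤ 2. The edges d–b–c–e–f–a–d form a cycle, so G is not a tree and its treewidth is at least 2. Hence tw(G) = 2 exactly.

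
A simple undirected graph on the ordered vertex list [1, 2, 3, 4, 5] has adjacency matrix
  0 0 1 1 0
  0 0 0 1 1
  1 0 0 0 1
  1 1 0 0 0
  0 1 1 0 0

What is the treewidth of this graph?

A width-2 tree decomposition is:
Bags: B1 = {2, 3, 5}  B2 = {2, 3, 4}  B3 = {1, 3, 4}
Tree: B1–B2, B2–B3
The largest bag has 3 vertices, giving width 2; this decomposition certifies tw(G) ≤ 2. The edges 3–5–2–4–1–3 form a cycle, so G is not a tree and its treewidth is at least 2. Combining the bounds, tw(G) = 2.

2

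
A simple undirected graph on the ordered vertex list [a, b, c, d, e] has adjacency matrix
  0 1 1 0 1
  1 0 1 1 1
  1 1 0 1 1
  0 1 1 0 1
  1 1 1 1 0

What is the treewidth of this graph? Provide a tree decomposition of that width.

Treewidth 3.
One optimal decomposition is:
Bags: B1 = {a, b, c, e}  B2 = {b, c, d, e}
Tree: B1–B2

Each bag holds 4 vertices, so the decomposition has width 3, which upper-bounds the treewidth. On the other hand G contains the 4-clique {b, c, d, e}. A clique must lie in a single bag of any decomposition, so no decomposition can have width below 3. Therefore the treewidth is 3.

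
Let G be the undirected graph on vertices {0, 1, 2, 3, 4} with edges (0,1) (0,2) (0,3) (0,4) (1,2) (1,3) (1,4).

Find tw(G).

2

A width-2 tree decomposition is:
Bags: B1 = {0, 1, 4}  B2 = {0, 1, 3}  B3 = {0, 1, 2}
Tree: B1–B2, B2–B3
Every bag has size at most 3, so the width is 3 − 1 = 2 and tw(G) ≤ 2. For the lower bound, the 3 vertices {0, 1, 2} are pairwise adjacent, and any tree decomposition puts a clique entirely inside one bag — forcing width ≥ 2. The upper and lower bounds meet at 2, so that is the treewidth.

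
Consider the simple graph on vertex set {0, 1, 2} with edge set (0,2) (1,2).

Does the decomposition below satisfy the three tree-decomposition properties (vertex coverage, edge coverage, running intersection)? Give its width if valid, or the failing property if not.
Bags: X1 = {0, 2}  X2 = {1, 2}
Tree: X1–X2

Checking the three conditions: (i) the bags cover all of {0, 1, 2}; (ii) for each edge, some bag contains both endpoints; (iii) the bags containing any fixed vertex form a subtree. All hold, so the decomposition is valid with width 2 − 1 = 1.

Yes; width 1.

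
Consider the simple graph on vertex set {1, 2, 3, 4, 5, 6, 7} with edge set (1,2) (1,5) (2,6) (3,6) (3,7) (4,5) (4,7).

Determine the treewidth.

A width-2 tree decomposition is:
Bags: B1 = {1, 2, 6}  B2 = {1, 3, 6}  B3 = {1, 3, 7}  B4 = {1, 4, 7}  B5 = {1, 4, 5}
Tree: B1–B2, B2–B3, B3–B4, B4–B5
The largest bag has 3 vertices, giving width 2; this decomposition certifies tw(G) ≤ 2. The edges 1–2–6–3–7–4–5–1 form a cycle, so G is not a tree and its treewidth is at least 2. The upper and lower bounds meet at 2, so that is the treewidth.

2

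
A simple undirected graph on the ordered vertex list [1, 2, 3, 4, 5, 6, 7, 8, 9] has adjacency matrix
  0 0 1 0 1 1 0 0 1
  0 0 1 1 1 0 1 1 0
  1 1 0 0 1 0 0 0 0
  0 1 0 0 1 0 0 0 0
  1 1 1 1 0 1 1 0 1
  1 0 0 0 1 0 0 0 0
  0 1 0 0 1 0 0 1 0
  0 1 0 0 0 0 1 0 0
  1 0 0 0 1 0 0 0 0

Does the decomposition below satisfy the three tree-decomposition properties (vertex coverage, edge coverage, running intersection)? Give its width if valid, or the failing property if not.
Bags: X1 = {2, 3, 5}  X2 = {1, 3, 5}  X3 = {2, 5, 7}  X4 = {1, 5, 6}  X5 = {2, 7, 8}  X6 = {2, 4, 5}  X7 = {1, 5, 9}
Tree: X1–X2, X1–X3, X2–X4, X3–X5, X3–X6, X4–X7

Yes; width 2.

Every vertex of G appears in some bag (union = {1, 2, 3, 4, 5, 6, 7, 8, 9}); every edge is covered by a bag; and for each vertex v the set of bags containing v is connected in the bag tree. The decomposition is therefore valid. The largest bag has 3 vertices, so the width is 2.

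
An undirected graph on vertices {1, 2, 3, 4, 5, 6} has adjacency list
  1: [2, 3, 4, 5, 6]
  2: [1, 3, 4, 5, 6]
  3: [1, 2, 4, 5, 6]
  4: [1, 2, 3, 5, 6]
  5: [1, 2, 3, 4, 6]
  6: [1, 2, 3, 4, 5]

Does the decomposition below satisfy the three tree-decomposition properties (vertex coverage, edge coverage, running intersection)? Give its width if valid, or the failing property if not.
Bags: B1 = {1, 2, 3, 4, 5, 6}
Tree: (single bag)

Checking the three conditions: (i) the bags cover all of {1, 2, 3, 4, 5, 6}; (ii) for each edge, some bag contains both endpoints; (iii) the bags containing any fixed vertex form a subtree. All hold, so the decomposition is valid with width 6 − 1 = 5.

Yes; width 5.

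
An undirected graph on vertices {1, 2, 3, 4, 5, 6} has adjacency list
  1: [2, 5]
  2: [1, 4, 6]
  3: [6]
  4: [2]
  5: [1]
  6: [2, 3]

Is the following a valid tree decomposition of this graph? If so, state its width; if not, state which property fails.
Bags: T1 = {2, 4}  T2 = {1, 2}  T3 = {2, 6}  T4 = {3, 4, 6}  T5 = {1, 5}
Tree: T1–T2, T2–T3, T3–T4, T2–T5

No — bags containing vertex 4 are not connected in the tree.

A tree decomposition must satisfy three properties: every vertex lies in some bag; for every edge, both endpoints lie together in some bag; and for every vertex, the bags containing it form a connected subtree. Here bags containing vertex 4 are not connected in the tree, so the decomposition is invalid.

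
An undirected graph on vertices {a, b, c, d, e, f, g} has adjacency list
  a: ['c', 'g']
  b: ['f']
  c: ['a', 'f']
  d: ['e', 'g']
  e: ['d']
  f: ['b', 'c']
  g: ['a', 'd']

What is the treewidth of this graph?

A width-1 tree decomposition is:
Bags: B1 = {b, f}  B2 = {c, f}  B3 = {a, c}  B4 = {a, g}  B5 = {d, g}  B6 = {d, e}
Tree: B1–B2, B2–B3, B3–B4, B4–B5, B5–B6
The largest bag has 2 vertices, giving width 1; this decomposition certifies tw(G) ≤ 1. Any graph with an edge has treewidth ≥ 1, and G has the edge b–f. Combining the bounds, tw(G) = 1.

1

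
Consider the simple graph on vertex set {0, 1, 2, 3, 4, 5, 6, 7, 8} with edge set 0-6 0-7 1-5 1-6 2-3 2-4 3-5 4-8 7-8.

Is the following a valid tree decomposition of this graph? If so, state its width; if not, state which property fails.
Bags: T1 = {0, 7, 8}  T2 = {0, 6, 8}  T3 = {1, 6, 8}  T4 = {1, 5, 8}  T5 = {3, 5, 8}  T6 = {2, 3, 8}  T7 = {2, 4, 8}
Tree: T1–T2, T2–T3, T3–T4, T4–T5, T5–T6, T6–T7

Checking the three conditions: (i) the bags cover all of {0, 1, 2, 3, 4, 5, 6, 7, 8}; (ii) for each edge, some bag contains both endpoints; (iii) the bags containing any fixed vertex form a subtree. All hold, so the decomposition is valid with width 3 − 1 = 2.

Yes; width 2.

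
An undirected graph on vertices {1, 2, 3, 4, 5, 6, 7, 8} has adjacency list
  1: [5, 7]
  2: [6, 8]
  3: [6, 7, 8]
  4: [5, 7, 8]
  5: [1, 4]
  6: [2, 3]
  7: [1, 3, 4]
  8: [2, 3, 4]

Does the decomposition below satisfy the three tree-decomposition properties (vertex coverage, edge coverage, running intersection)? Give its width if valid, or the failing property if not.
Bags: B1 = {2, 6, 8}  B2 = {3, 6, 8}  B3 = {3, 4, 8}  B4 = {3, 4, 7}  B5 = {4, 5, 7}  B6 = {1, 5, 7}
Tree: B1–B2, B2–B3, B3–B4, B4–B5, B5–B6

Every vertex of G appears in some bag (union = {1, 2, 3, 4, 5, 6, 7, 8}); every edge is covered by a bag; and for each vertex v the set of bags containing v is connected in the bag tree. The decomposition is therefore valid. The largest bag has 3 vertices, so the width is 2.

Yes; width 2.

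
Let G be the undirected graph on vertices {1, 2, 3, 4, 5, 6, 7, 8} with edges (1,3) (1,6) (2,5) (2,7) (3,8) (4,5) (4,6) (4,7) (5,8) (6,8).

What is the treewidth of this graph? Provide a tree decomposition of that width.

Treewidth 2.
One such decomposition:
Bags: B1 = {2, 4, 7}  B2 = {2, 4, 5}  B3 = {4, 5, 6}  B4 = {5, 6, 8}  B5 = {1, 6, 8}  B6 = {1, 3, 8}
Tree: B1–B2, B2–B3, B3–B4, B4–B5, B5–B6

Each bag holds 3 vertices, so the decomposition has width 2, which upper-bounds the treewidth. Since 7–2–5–4–7 is a cycle in G, G is not acyclic. Forests are exactly the graphs of treewidth ≤ 1, so tw(G) ≥ 2. Therefore the treewidth is 2.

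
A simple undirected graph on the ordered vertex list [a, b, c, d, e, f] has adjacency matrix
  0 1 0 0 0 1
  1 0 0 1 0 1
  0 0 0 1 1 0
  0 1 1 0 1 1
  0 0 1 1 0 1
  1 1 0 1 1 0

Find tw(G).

2

A width-2 tree decomposition is:
Bags: B1 = {d, e, f}  B2 = {b, d, f}  B3 = {c, d, e}  B4 = {a, b, f}
Tree: B1–B2, B1–B3, B2–B4
Every bag has size at most 3, so the width is 3 − 1 = 2 and tw(G) ≤ 2. Conversely, {c, d, e} is a clique of size 3, and the vertices of any clique must share a bag in every tree decomposition; so some bag has ≥ 3 vertices and tw(G) ≥ 2. The upper and lower bounds meet at 2, so that is the treewidth.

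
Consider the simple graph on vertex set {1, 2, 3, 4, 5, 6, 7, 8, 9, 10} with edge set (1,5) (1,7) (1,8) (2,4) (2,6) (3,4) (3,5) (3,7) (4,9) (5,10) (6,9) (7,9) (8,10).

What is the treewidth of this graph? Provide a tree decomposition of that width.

Treewidth 2.
Bags: B1 = {2, 6, 9}  B2 = {2, 4, 9}  B3 = {4, 7, 9}  B4 = {3, 4, 7}  B5 = {1, 3, 7}  B6 = {1, 3, 5}  B7 = {1, 5, 8}  B8 = {5, 8, 10}
Tree: B1–B2, B2–B3, B3–B4, B4–B5, B5–B6, B6–B7, B7–B8

Each bag holds 3 vertices, so the decomposition has width 2, which upper-bounds the treewidth. For the lower bound, G contains the cycle 6–2–4–9–6, so G is not a forest; only forests have treewidth ≤ 1, hence tw(G) ≥ 2. Combining the bounds, tw(G) = 2.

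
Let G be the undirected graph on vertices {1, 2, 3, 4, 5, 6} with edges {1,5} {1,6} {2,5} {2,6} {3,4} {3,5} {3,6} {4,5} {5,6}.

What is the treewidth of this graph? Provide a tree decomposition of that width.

The largest bag has 3 vertices, giving width 2; this decomposition certifies tw(G) ≤ 2. Conversely, {3, 4, 5} is a clique of size 3, and the vertices of any clique must share a bag in every tree decomposition; so some bag has ≥ 3 vertices and tw(G) ≥ 2. Combining the bounds, tw(G) = 2.

Treewidth 2.
One such decomposition:
Bags: B1 = {2, 5, 6}  B2 = {3, 5, 6}  B3 = {1, 5, 6}  B4 = {3, 4, 5}
Tree: B1–B2, B2–B3, B2–B4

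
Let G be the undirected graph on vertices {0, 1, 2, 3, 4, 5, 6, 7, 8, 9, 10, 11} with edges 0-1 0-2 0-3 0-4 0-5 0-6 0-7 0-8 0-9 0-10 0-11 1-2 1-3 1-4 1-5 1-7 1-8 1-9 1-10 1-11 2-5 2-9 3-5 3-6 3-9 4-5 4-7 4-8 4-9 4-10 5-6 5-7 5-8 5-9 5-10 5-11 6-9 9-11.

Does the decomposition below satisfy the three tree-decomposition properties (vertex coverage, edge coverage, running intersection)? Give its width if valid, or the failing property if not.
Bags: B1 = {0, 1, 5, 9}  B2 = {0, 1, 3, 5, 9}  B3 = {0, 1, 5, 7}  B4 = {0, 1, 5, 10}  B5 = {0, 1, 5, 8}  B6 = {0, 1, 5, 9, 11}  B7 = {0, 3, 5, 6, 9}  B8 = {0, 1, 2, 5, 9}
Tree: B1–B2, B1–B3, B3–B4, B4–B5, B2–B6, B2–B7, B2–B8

A tree decomposition must satisfy three properties: every vertex lies in some bag; for every edge, both endpoints lie together in some bag; and for every vertex, the bags containing it form a connected subtree. Here vertex 4 appears in no bag, so the decomposition is invalid.

No — vertex 4 appears in no bag.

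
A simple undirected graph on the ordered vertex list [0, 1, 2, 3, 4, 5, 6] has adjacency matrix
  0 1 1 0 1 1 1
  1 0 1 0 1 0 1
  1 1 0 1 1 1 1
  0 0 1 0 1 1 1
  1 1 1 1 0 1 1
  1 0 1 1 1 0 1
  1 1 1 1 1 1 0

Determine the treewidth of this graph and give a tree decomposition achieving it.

Every bag has size at most 5, so the width is 5 − 1 = 4 and tw(G) ≤ 4. For the lower bound, the 5 vertices {0, 1, 2, 4, 6} are pairwise adjacent, and any tree decomposition puts a clique entirely inside one bag — forcing width ≥ 4. Combining the bounds, tw(G) = 4.

Treewidth 4.
One optimal decomposition is:
Bags: B1 = {0, 2, 4, 5, 6}  B2 = {0, 1, 2, 4, 6}  B3 = {2, 3, 4, 5, 6}
Tree: B1–B2, B1–B3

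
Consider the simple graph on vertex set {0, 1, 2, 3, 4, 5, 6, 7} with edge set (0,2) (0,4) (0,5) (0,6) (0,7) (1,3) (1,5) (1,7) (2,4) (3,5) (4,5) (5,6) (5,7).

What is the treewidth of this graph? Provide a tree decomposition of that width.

Treewidth 2.
One optimal decomposition is:
Bags: B1 = {0, 5, 7}  B2 = {1, 5, 7}  B3 = {0, 4, 5}  B4 = {0, 5, 6}  B5 = {0, 2, 4}  B6 = {1, 3, 5}
Tree: B1–B2, B1–B3, B3–B4, B3–B5, B2–B6

Each bag holds 3 vertices, so the decomposition has width 2, which upper-bounds the treewidth. On the other hand G contains the 3-clique {0, 2, 4}. A clique must lie in a single bag of any decomposition, so no decomposition can have width below 2. Combining the bounds, tw(G) = 2.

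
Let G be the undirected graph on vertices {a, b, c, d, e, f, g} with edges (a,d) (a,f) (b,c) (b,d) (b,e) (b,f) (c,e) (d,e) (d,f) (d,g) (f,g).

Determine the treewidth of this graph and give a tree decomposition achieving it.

Treewidth 2.
One optimal decomposition is:
Bags: B1 = {a, d, f}  B2 = {b, d, f}  B3 = {d, f, g}  B4 = {b, d, e}  B5 = {b, c, e}
Tree: B1–B2, B1–B3, B2–B4, B4–B5

Each bag holds 3 vertices, so the decomposition has width 2, which upper-bounds the treewidth. On the other hand G contains the 3-clique {b, d, e}. A clique must lie in a single bag of any decomposition, so no decomposition can have width below 2. Hence tw(G) = 2 exactly.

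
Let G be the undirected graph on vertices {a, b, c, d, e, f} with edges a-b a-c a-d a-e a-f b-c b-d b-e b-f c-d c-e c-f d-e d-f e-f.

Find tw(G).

A width-5 tree decomposition is:
Bags: B1 = {a, b, c, d, e, f}
Tree: (single bag)
With just one bag of size 6, the width is 6 − 1 = 5, so tw(G) ≤ 5. For the lower bound, the 6 vertices {a, b, c, d, e, f} are pairwise adjacent, and any tree decomposition puts a clique entirely inside one bag — forcing width ≥ 5. Therefore the treewidth is 5.

5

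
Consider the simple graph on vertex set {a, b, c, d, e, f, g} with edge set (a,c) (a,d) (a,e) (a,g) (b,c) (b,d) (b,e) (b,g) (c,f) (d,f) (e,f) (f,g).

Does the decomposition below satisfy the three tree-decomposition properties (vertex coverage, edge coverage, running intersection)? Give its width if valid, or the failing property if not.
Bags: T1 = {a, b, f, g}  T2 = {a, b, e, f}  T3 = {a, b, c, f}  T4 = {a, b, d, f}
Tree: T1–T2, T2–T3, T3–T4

Checking the three conditions: (i) the bags cover all of {a, b, c, d, e, f, g}; (ii) for each edge, some bag contains both endpoints; (iii) the bags containing any fixed vertex form a subtree. All hold, so the decomposition is valid with width 4 − 1 = 3.

Yes; width 3.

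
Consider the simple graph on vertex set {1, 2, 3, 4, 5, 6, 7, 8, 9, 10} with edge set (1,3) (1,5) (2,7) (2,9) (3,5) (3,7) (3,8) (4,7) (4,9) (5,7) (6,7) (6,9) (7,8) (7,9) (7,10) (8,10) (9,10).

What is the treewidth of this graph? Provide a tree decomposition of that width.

Treewidth 2.
One such decomposition:
Bags: B1 = {7, 8, 10}  B2 = {7, 9, 10}  B3 = {4, 7, 9}  B4 = {3, 7, 8}  B5 = {3, 5, 7}  B6 = {6, 7, 9}  B7 = {2, 7, 9}  B8 = {1, 3, 5}
Tree: B1–B2, B2–B3, B1–B4, B4–B5, B2–B6, B6–B7, B5–B8

Each bag holds 3 vertices, so the decomposition has width 2, which upper-bounds the treewidth. Conversely, {1, 3, 5} is a clique of size 3, and the vertices of any clique must share a bag in every tree decomposition; so some bag has ≥ 3 vertices and tw(G) ≥ 2. Combining the bounds, tw(G) = 2.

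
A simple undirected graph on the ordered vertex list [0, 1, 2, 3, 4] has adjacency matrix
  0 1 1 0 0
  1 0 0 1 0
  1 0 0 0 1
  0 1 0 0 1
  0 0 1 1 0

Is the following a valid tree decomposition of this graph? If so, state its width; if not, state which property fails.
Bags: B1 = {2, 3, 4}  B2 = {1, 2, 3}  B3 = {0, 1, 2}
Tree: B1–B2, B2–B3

Vertex coverage: the bags together contain {0, 1, 2, 3, 4}, the full vertex set. Edge coverage: each edge of G has both endpoints in at least one bag. Running intersection: for every vertex, the bags containing it form a connected subtree. All three properties hold, so this is a valid tree decomposition of width max|bag| − 1 = 2, and hence tw(G) ≤ 2.

Yes; width 2.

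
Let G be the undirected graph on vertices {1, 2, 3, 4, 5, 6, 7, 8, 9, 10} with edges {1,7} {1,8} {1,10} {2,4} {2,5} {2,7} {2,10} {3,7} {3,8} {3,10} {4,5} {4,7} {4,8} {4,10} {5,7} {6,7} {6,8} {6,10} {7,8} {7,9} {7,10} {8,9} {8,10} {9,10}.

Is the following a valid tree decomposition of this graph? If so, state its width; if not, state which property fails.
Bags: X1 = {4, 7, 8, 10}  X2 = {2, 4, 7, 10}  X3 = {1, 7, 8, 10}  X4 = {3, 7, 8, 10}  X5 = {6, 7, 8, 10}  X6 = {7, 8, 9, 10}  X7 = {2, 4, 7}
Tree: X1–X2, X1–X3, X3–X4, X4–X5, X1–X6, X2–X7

No — vertex 5 appears in no bag.

A tree decomposition must satisfy three properties: every vertex lies in some bag; for every edge, both endpoints lie together in some bag; and for every vertex, the bags containing it form a connected subtree. Here vertex 5 appears in no bag, so the decomposition is invalid.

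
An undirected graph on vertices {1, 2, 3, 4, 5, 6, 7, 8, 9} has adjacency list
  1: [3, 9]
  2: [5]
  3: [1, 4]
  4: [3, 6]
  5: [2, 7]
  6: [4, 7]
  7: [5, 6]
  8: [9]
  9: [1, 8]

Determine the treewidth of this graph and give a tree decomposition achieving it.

Treewidth 1.
Bags: B1 = {2, 5}  B2 = {5, 7}  B3 = {6, 7}  B4 = {4, 6}  B5 = {3, 4}  B6 = {1, 3}  B7 = {1, 9}  B8 = {8, 9}
Tree: B1–B2, B2–B3, B3–B4, B4–B5, B5–B6, B6–B7, B7–B8

Every bag has size at most 2, so the width is 2 − 1 = 1 and tw(G) ≤ 1. Any graph with an edge has treewidth ≥ 1, and G has the edge 2–5. Combining the bounds, tw(G) = 1.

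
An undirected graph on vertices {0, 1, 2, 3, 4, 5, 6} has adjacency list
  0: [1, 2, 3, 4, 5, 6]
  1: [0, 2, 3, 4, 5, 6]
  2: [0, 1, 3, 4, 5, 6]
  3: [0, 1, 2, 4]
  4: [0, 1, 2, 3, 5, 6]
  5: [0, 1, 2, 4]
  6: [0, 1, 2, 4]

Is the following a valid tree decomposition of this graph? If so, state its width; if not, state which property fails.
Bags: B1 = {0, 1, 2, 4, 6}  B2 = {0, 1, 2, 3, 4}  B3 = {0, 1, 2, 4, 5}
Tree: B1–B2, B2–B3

Every vertex of G appears in some bag (union = {0, 1, 2, 3, 4, 5, 6}); every edge is covered by a bag; and for each vertex v the set of bags containing v is connected in the bag tree. The decomposition is therefore valid. The largest bag has 5 vertices, so the width is 4.

Yes; width 4.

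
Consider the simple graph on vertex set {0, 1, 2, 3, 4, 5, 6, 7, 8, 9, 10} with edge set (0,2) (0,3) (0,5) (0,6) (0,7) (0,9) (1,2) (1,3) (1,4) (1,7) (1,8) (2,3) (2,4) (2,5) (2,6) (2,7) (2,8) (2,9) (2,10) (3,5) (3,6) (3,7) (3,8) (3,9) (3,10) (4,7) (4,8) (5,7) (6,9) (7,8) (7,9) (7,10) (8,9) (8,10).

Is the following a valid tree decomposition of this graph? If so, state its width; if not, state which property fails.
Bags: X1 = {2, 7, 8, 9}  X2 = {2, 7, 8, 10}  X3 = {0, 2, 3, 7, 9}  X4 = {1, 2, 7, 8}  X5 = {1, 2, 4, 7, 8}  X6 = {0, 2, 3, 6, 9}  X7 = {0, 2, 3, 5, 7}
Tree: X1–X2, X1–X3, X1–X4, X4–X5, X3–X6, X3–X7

No — edge (3,8) lies in no bag.

A tree decomposition must satisfy three properties: every vertex lies in some bag; for every edge, both endpoints lie together in some bag; and for every vertex, the bags containing it form a connected subtree. Here edge (3,8) lies in no bag, so the decomposition is invalid.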